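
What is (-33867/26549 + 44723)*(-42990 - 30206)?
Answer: -86906859523760/26549 ≈ -3.2734e+9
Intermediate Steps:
(-33867/26549 + 44723)*(-42990 - 30206) = (-33867*1/26549 + 44723)*(-73196) = (-33867/26549 + 44723)*(-73196) = (1187317060/26549)*(-73196) = -86906859523760/26549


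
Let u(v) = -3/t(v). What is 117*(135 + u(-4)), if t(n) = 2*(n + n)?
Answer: 253071/16 ≈ 15817.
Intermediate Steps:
t(n) = 4*n (t(n) = 2*(2*n) = 4*n)
u(v) = -3/(4*v) (u(v) = -3*1/(4*v) = -3/(4*v))
117*(135 + u(-4)) = 117*(135 - ¾/(-4)) = 117*(135 - ¾*(-¼)) = 117*(135 + 3/16) = 117*(2163/16) = 253071/16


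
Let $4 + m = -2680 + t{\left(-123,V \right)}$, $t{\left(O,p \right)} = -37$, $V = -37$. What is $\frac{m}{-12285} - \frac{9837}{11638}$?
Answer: $- \frac{29726849}{47657610} \approx -0.62376$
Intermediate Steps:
$m = -2721$ ($m = -4 - 2717 = -2721$)
$\frac{m}{-12285} - \frac{9837}{11638} = - \frac{2721}{-12285} - \frac{9837}{11638} = \left(-2721\right) \left(- \frac{1}{12285}\right) - \frac{9837}{11638} = \frac{907}{4095} - \frac{9837}{11638} = - \frac{29726849}{47657610}$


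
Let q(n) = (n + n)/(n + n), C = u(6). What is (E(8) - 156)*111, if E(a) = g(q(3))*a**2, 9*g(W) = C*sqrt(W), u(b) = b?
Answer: -12580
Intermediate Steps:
C = 6
q(n) = 1 (q(n) = (2*n)/((2*n)) = (2*n)*(1/(2*n)) = 1)
g(W) = 2*sqrt(W)/3 (g(W) = (6*sqrt(W))/9 = 2*sqrt(W)/3)
E(a) = 2*a**2/3 (E(a) = (2*sqrt(1)/3)*a**2 = ((2/3)*1)*a**2 = 2*a**2/3)
(E(8) - 156)*111 = ((2/3)*8**2 - 156)*111 = ((2/3)*64 - 156)*111 = (128/3 - 156)*111 = -340/3*111 = -12580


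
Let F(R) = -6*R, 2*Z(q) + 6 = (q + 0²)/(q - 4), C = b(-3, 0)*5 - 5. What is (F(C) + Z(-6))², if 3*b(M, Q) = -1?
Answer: 139129/100 ≈ 1391.3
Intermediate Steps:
b(M, Q) = -⅓ (b(M, Q) = (⅓)*(-1) = -⅓)
C = -20/3 (C = -⅓*5 - 5 = -5/3 - 5 = -20/3 ≈ -6.6667)
Z(q) = -3 + q/(2*(-4 + q)) (Z(q) = -3 + ((q + 0²)/(q - 4))/2 = -3 + ((q + 0)/(-4 + q))/2 = -3 + (q/(-4 + q))/2 = -3 + q/(2*(-4 + q)))
(F(C) + Z(-6))² = (-6*(-20/3) + (24 - 5*(-6))/(2*(-4 - 6)))² = (40 + (½)*(24 + 30)/(-10))² = (40 + (½)*(-⅒)*54)² = (40 - 27/10)² = (373/10)² = 139129/100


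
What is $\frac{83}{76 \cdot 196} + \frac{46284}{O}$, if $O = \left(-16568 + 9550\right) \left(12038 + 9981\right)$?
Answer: $\frac{209249809}{39687397904} \approx 0.0052724$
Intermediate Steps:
$O = -154529342$ ($O = \left(-7018\right) 22019 = -154529342$)
$\frac{83}{76 \cdot 196} + \frac{46284}{O} = \frac{83}{76 \cdot 196} + \frac{46284}{-154529342} = \frac{83}{14896} + 46284 \left(- \frac{1}{154529342}\right) = 83 \cdot \frac{1}{14896} - \frac{798}{2664299} = \frac{83}{14896} - \frac{798}{2664299} = \frac{209249809}{39687397904}$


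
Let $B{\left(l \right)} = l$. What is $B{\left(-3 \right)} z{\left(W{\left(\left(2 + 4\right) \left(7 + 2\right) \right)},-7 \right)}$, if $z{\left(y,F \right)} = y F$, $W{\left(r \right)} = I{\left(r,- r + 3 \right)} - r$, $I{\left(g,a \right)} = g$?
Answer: $0$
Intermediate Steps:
$W{\left(r \right)} = 0$ ($W{\left(r \right)} = r - r = 0$)
$z{\left(y,F \right)} = F y$
$B{\left(-3 \right)} z{\left(W{\left(\left(2 + 4\right) \left(7 + 2\right) \right)},-7 \right)} = - 3 \left(\left(-7\right) 0\right) = \left(-3\right) 0 = 0$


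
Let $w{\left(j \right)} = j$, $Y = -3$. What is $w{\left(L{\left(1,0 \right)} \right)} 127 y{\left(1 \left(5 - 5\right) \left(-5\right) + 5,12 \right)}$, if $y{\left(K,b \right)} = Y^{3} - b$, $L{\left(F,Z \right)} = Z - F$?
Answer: $4953$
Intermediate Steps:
$y{\left(K,b \right)} = -27 - b$ ($y{\left(K,b \right)} = \left(-3\right)^{3} - b = -27 - b$)
$w{\left(L{\left(1,0 \right)} \right)} 127 y{\left(1 \left(5 - 5\right) \left(-5\right) + 5,12 \right)} = \left(0 - 1\right) 127 \left(-27 - 12\right) = \left(-1\right) 127 \left(-39\right) = \left(-127\right) \left(-39\right) = 4953$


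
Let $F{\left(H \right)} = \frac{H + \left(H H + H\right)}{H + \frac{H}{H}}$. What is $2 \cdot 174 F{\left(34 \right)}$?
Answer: $\frac{425952}{35} \approx 12170.0$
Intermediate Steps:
$F{\left(H \right)} = \frac{H^{2} + 2 H}{1 + H}$ ($F{\left(H \right)} = \frac{H + \left(H^{2} + H\right)}{H + 1} = \frac{H + \left(H + H^{2}\right)}{1 + H} = \frac{H^{2} + 2 H}{1 + H}$)
$2 \cdot 174 F{\left(34 \right)} = 2 \cdot 174 \frac{34 \left(2 + 34\right)}{1 + 34} = 348 \cdot 34 \cdot \frac{1}{35} \cdot 36 = 348 \cdot \frac{1224}{35} = \frac{425952}{35}$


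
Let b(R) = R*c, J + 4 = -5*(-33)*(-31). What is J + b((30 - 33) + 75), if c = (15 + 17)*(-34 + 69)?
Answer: 75521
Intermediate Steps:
c = 1120 (c = 32*35 = 1120)
J = -5119 (J = -4 - 5*(-33)*(-31) = -4 + 165*(-31) = -4 - 5115 = -5119)
b(R) = 1120*R (b(R) = R*1120 = 1120*R)
J + b((30 - 33) + 75) = -5119 + 1120*((30 - 33) + 75) = -5119 + 1120*(-3 + 75) = -5119 + 1120*72 = -5119 + 80640 = 75521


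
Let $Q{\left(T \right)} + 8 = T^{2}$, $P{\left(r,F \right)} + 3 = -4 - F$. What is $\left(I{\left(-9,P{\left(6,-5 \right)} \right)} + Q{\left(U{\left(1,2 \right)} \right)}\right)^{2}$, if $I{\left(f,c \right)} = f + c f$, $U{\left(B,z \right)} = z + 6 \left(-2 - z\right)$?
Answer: $235225$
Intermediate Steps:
$P{\left(r,F \right)} = -7 - F$ ($P{\left(r,F \right)} = -3 - \left(4 + F\right) = -7 - F$)
$U{\left(B,z \right)} = -12 - 5 z$ ($U{\left(B,z \right)} = z - \left(12 + 6 z\right) = -12 - 5 z$)
$Q{\left(T \right)} = -8 + T^{2}$
$\left(I{\left(-9,P{\left(6,-5 \right)} \right)} + Q{\left(U{\left(1,2 \right)} \right)}\right)^{2} = \left(- 9 \left(1 - 2\right) - \left(8 - \left(-12 - 10\right)^{2}\right)\right)^{2} = \left(- 9 \left(1 + \left(-7 + 5\right)\right) - \left(8 - \left(-12 - 10\right)^{2}\right)\right)^{2} = \left(- 9 \left(1 - 2\right) - \left(8 - \left(-22\right)^{2}\right)\right)^{2} = \left(\left(-9\right) \left(-1\right) + \left(-8 + 484\right)\right)^{2} = \left(9 + 476\right)^{2} = 485^{2} = 235225$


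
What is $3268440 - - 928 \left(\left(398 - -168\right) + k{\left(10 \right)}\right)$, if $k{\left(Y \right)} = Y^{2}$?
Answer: $3886488$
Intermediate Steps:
$3268440 - - 928 \left(\left(398 - -168\right) + k{\left(10 \right)}\right) = 3268440 - - 928 \left(\left(398 - -168\right) + 10^{2}\right) = 3268440 - - 928 \left(\left(398 + 168\right) + 100\right) = 3268440 - - 928 \left(566 + 100\right) = 3268440 - \left(-928\right) 666 = 3268440 - -618048 = 3268440 + 618048 = 3886488$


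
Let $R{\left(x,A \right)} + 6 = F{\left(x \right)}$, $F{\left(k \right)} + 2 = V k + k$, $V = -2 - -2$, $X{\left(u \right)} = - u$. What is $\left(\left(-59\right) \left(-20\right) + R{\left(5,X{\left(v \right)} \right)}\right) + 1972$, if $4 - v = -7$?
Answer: $3149$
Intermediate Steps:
$v = 11$ ($v = 4 - -7 = 4 + 7 = 11$)
$V = 0$ ($V = -2 + 2 = 0$)
$F{\left(k \right)} = -2 + k$ ($F{\left(k \right)} = -2 + \left(0 k + k\right) = -2 + \left(0 + k\right) = -2 + k$)
$R{\left(x,A \right)} = -8 + x$ ($R{\left(x,A \right)} = -6 + \left(-2 + x\right) = -8 + x$)
$\left(\left(-59\right) \left(-20\right) + R{\left(5,X{\left(v \right)} \right)}\right) + 1972 = \left(\left(-59\right) \left(-20\right) + \left(-8 + 5\right)\right) + 1972 = \left(1180 - 3\right) + 1972 = 1177 + 1972 = 3149$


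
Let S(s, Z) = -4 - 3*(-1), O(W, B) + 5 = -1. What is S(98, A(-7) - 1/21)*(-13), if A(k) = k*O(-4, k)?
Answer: 13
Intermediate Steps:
O(W, B) = -6 (O(W, B) = -5 - 1 = -6)
A(k) = -6*k (A(k) = k*(-6) = -6*k)
S(s, Z) = -1 (S(s, Z) = -4 + 3 = -1)
S(98, A(-7) - 1/21)*(-13) = -1*(-13) = 13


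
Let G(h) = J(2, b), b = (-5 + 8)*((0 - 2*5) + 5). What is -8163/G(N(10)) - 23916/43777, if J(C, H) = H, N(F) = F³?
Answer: 118997637/218885 ≈ 543.65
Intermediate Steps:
b = -15 (b = 3*((0 - 10) + 5) = 3*(-10 + 5) = 3*(-5) = -15)
G(h) = -15
-8163/G(N(10)) - 23916/43777 = -8163/(-15) - 23916/43777 = -8163*(-1/15) - 23916*1/43777 = 2721/5 - 23916/43777 = 118997637/218885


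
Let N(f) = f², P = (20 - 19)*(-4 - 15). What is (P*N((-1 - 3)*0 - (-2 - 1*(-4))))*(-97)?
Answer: 7372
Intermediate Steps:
P = -19 (P = 1*(-19) = -19)
(P*N((-1 - 3)*0 - (-2 - 1*(-4))))*(-97) = -19*((-1 - 3)*0 - (-2 - 1*(-4)))²*(-97) = -19*(-4*0 - (-2 + 4))²*(-97) = -19*(0 - 1*2)²*(-97) = -19*(0 - 2)²*(-97) = -19*(-2)²*(-97) = -19*4*(-97) = -76*(-97) = 7372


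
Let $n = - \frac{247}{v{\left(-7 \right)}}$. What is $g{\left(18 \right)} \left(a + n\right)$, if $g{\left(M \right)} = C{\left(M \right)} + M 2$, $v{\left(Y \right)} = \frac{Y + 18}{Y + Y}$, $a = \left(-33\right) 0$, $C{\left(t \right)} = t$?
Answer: $\frac{186732}{11} \approx 16976.0$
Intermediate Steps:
$a = 0$
$v{\left(Y \right)} = \frac{18 + Y}{2 Y}$
$g{\left(M \right)} = 3 M$ ($g{\left(M \right)} = M + M 2 = M + 2 M = 3 M$)
$n = \frac{3458}{11}$ ($n = - \frac{247}{\frac{1}{2} \frac{1}{-7} \left(18 - 7\right)} = - \frac{247}{\frac{1}{2} \left(- \frac{1}{7}\right) 11} = - \frac{247}{- \frac{11}{14}} = \left(-247\right) \left(- \frac{14}{11}\right) = \frac{3458}{11} \approx 314.36$)
$g{\left(18 \right)} \left(a + n\right) = 3 \cdot 18 \left(0 + \frac{3458}{11}\right) = 54 \cdot \frac{3458}{11} = \frac{186732}{11}$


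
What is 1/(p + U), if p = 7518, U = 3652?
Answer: 1/11170 ≈ 8.9525e-5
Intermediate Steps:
1/(p + U) = 1/(7518 + 3652) = 1/11170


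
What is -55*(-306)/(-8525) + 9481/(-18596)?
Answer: -7159931/2882380 ≈ -2.4840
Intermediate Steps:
-55*(-306)/(-8525) + 9481/(-18596) = 16830*(-1/8525) + 9481*(-1/18596) = -306/155 - 9481/18596 = -7159931/2882380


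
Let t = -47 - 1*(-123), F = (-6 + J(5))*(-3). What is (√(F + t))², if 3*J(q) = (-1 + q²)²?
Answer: -482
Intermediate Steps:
J(q) = (-1 + q²)²/3
F = -558 (F = (-6 + (-1 + 5²)²/3)*(-3) = (-6 + (-1 + 25)²/3)*(-3) = (-6 + (⅓)*24²)*(-3) = (-6 + (⅓)*576)*(-3) = (-6 + 192)*(-3) = 186*(-3) = -558)
t = 76 (t = -47 + 123 = 76)
(√(F + t))² = (√(-558 + 76))² = (√(-482))² = (I*√482)² = -482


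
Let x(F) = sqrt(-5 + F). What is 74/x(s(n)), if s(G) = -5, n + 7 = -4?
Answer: -37*I*sqrt(10)/5 ≈ -23.401*I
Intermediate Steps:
n = -11 (n = -7 - 4 = -11)
74/x(s(n)) = 74/(sqrt(-5 - 5)) = 74/(sqrt(-10)) = 74/((I*sqrt(10))) = 74*(-I*sqrt(10)/10) = -37*I*sqrt(10)/5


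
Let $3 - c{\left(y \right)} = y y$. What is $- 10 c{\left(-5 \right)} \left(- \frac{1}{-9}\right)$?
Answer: $\frac{220}{9} \approx 24.444$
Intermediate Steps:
$c{\left(y \right)} = 3 - y^{2}$ ($c{\left(y \right)} = 3 - y y = 3 - y^{2}$)
$- 10 c{\left(-5 \right)} \left(- \frac{1}{-9}\right) = - 10 \left(3 - \left(-5\right)^{2}\right) \left(- \frac{1}{-9}\right) = - 10 \left(3 - 25\right) \left(\left(-1\right) \left(- \frac{1}{9}\right)\right) = - 10 \left(3 - 25\right) \frac{1}{9} = \left(-10\right) \left(-22\right) \frac{1}{9} = 220 \cdot \frac{1}{9} = \frac{220}{9}$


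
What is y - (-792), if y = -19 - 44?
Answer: 729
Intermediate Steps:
y = -63
y - (-792) = -63 - (-792) = -63 - 72*(-11) = -63 + 792 = 729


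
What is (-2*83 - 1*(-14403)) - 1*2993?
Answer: 11244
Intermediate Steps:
(-2*83 - 1*(-14403)) - 1*2993 = (-166 + 14403) - 2993 = 14237 - 2993 = 11244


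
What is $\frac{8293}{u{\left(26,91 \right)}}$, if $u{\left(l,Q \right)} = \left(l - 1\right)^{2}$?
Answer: $\frac{8293}{625} \approx 13.269$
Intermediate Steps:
$u{\left(l,Q \right)} = \left(-1 + l\right)^{2}$
$\frac{8293}{u{\left(26,91 \right)}} = \frac{8293}{\left(-1 + 26\right)^{2}} = \frac{8293}{25^{2}} = \frac{8293}{625}$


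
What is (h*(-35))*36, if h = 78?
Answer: -98280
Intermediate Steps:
(h*(-35))*36 = (78*(-35))*36 = -2730*36 = -98280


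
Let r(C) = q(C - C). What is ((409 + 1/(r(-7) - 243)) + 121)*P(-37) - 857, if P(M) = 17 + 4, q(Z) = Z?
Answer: 832106/81 ≈ 10273.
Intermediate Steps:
r(C) = 0 (r(C) = C - C = 0)
P(M) = 21
((409 + 1/(r(-7) - 243)) + 121)*P(-37) - 857 = ((409 + 1/(0 - 243)) + 121)*21 - 857 = ((409 + 1/(-243)) + 121)*21 - 857 = ((409 - 1/243) + 121)*21 - 857 = (99386/243 + 121)*21 - 857 = (128789/243)*21 - 857 = 901523/81 - 857 = 832106/81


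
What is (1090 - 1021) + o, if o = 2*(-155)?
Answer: -241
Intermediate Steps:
o = -310
(1090 - 1021) + o = (1090 - 1021) - 310 = 69 - 310 = -241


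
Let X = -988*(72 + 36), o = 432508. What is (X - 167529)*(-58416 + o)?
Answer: -102588371436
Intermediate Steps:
X = -106704 (X = -988*108 = -106704)
(X - 167529)*(-58416 + o) = (-106704 - 167529)*(-58416 + 432508) = -274233*374092 = -102588371436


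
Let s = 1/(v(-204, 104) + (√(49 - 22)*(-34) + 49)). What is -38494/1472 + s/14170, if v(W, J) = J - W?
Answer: -257320742989/9839874720 + √3/13369395 ≈ -26.151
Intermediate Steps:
s = 1/(357 - 102*√3) (s = 1/((104 - 1*(-204)) + (√(49 - 22)*(-34) + 49)) = 1/((104 + 204) + (√27*(-34) + 49)) = 1/(308 + ((3*√3)*(-34) + 49)) = 1/(308 + (-102*√3 + 49)) = 1/(308 + (49 - 102*√3)) = 1/(357 - 102*√3) ≈ 0.0055454)
-38494/1472 + s/14170 = -38494/1472 + (7/1887 + 2*√3/1887)/14170 = -38494*1/1472 + (7/1887 + 2*√3/1887)*(1/14170) = -19247/736 + (7/26738790 + √3/13369395) = -257320742989/9839874720 + √3/13369395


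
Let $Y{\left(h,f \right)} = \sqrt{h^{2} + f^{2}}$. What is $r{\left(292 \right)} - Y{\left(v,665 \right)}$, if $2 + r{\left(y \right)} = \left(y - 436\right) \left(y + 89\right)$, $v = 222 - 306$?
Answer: $-54866 - 7 \sqrt{9169} \approx -55536.0$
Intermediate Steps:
$v = -84$
$r{\left(y \right)} = -2 + \left(-436 + y\right) \left(89 + y\right)$ ($r{\left(y \right)} = -2 + \left(y - 436\right) \left(y + 89\right) = -2 + \left(-436 + y\right) \left(89 + y\right)$)
$Y{\left(h,f \right)} = \sqrt{f^{2} + h^{2}}$
$r{\left(292 \right)} - Y{\left(v,665 \right)} = \left(-38806 + 292^{2} - 101324\right) - \sqrt{665^{2} + \left(-84\right)^{2}} = \left(-38806 + 85264 - 101324\right) - \sqrt{442225 + 7056} = -54866 - \sqrt{449281} = -54866 - 7 \sqrt{9169}$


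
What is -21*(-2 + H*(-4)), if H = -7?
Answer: -546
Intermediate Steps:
-21*(-2 + H*(-4)) = -21*(-2 - 7*(-4)) = -21*(-2 + 28) = -21*26 = -546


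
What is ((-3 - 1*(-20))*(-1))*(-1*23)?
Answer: 391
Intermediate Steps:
((-3 - 1*(-20))*(-1))*(-1*23) = ((-3 + 20)*(-1))*(-23) = (17*(-1))*(-23) = -17*(-23) = 391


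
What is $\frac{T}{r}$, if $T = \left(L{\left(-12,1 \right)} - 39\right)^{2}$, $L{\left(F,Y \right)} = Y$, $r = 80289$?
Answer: $\frac{1444}{80289} \approx 0.017985$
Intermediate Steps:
$T = 1444$ ($T = \left(1 - 39\right)^{2} = \left(-38\right)^{2} = 1444$)
$\frac{T}{r} = \frac{1444}{80289}$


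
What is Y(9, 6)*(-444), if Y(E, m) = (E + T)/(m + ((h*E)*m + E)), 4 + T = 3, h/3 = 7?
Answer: -1184/383 ≈ -3.0914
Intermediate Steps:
h = 21 (h = 3*7 = 21)
T = -1 (T = -4 + 3 = -1)
Y(E, m) = (-1 + E)/(E + m + 21*E*m) (Y(E, m) = (E - 1)/(m + ((21*E)*m + E)) = (-1 + E)/(m + (21*E*m + E)) = (-1 + E)/(m + (E + 21*E*m)) = (-1 + E)/(E + m + 21*E*m))
Y(9, 6)*(-444) = ((-1 + 9)/(9 + 6 + 21*9*6))*(-444) = (8/(9 + 6 + 1134))*(-444) = (8/1149)*(-444) = -1184/383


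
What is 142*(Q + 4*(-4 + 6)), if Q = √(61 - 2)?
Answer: 1136 + 142*√59 ≈ 2226.7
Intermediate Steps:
Q = √59 ≈ 7.6811
142*(Q + 4*(-4 + 6)) = 142*(√59 + 4*(-4 + 6)) = 142*(√59 + 4*2) = 142*(√59 + 8) = 142*(8 + √59) = 1136 + 142*√59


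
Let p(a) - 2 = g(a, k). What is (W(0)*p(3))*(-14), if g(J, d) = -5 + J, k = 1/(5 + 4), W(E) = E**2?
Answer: 0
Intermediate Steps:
k = 1/9 ≈ 0.11111
p(a) = -3 + a (p(a) = 2 + (-5 + a) = -3 + a)
(W(0)*p(3))*(-14) = (0**2*(-3 + 3))*(-14) = (0*0)*(-14) = 0*(-14) = 0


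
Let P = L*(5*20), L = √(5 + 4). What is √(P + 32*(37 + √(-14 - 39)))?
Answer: 2*√(371 + 8*I*√53) ≈ 38.641 + 3.0145*I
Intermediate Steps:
L = 3 (L = √9 = 3)
P = 300 (P = 3*(5*20) = 3*100 = 300)
√(P + 32*(37 + √(-14 - 39))) = √(300 + 32*(37 + √(-14 - 39))) = √(300 + 32*(37 + √(-53))) = √(300 + 32*(37 + I*√53)) = √(300 + (1184 + 32*I*√53)) = √(1484 + 32*I*√53)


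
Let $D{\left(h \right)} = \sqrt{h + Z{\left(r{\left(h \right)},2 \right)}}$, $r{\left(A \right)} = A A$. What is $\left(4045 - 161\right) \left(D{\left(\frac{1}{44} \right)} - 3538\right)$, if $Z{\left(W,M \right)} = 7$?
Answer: $-13741592 + \frac{1942 \sqrt{3399}}{11} \approx -1.3731 \cdot 10^{7}$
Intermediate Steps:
$r{\left(A \right)} = A^{2}$
$D{\left(h \right)} = \sqrt{7 + h}$ ($D{\left(h \right)} = \sqrt{h + 7} = \sqrt{7 + h}$)
$\left(4045 - 161\right) \left(D{\left(\frac{1}{44} \right)} - 3538\right) = \left(4045 - 161\right) \left(\sqrt{7 + \frac{1}{44}} - 3538\right) = 3884 \left(\sqrt{7 + \frac{1}{44}} - 3538\right) = 3884 \left(\sqrt{\frac{309}{44}} - 3538\right) = 3884 \left(\frac{\sqrt{3399}}{22} - 3538\right) = 3884 \left(-3538 + \frac{\sqrt{3399}}{22}\right) = -13741592 + \frac{1942 \sqrt{3399}}{11}$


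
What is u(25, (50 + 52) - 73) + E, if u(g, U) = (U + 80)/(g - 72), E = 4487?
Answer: 210780/47 ≈ 4484.7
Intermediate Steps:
u(g, U) = (80 + U)/(-72 + g)
u(25, (50 + 52) - 73) + E = (80 + ((50 + 52) - 73))/(-72 + 25) + 4487 = (80 + (102 - 73))/(-47) + 4487 = -(80 + 29)/47 + 4487 = -1/47*109 + 4487 = -109/47 + 4487 = 210780/47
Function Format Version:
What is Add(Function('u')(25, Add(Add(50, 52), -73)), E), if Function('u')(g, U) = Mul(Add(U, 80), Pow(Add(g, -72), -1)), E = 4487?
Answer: Rational(210780, 47) ≈ 4484.7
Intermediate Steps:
Function('u')(g, U) = Mul(Pow(Add(-72, g), -1), Add(80, U)) (Function('u')(g, U) = Mul(Add(80, U), Pow(Add(-72, g), -1)) = Mul(Pow(Add(-72, g), -1), Add(80, U)))
Add(Function('u')(25, Add(Add(50, 52), -73)), E) = Add(Mul(Pow(Add(-72, 25), -1), Add(80, Add(Add(50, 52), -73))), 4487) = Add(Mul(Pow(-47, -1), Add(80, Add(102, -73))), 4487) = Add(Mul(Rational(-1, 47), Add(80, 29)), 4487) = Add(Mul(Rational(-1, 47), 109), 4487) = Add(Rational(-109, 47), 4487) = Rational(210780, 47)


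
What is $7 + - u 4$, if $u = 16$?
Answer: $-57$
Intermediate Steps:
$7 + - u 4 = 7 + \left(-1\right) 16 \cdot 4 = 7 - 64 = -57$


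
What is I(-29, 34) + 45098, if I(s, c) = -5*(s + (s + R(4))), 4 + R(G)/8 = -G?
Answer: 45708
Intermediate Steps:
R(G) = -32 - 8*G (R(G) = -32 + 8*(-G) = -32 - 8*G)
I(s, c) = 320 - 10*s (I(s, c) = -5*(s + (s + (-32 - 8*4))) = -5*(s + (s + (-32 - 32))) = -5*(s + (s - 64)) = -5*(s + (-64 + s)) = -5*(-64 + 2*s) = 320 - 10*s)
I(-29, 34) + 45098 = (320 - 10*(-29)) + 45098 = (320 + 290) + 45098 = 610 + 45098 = 45708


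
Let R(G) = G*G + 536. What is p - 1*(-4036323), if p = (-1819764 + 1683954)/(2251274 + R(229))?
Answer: 9300701173263/2304251 ≈ 4.0363e+6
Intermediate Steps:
R(G) = 536 + G² (R(G) = G² + 536 = 536 + G²)
p = -135810/2304251 (p = (-1819764 + 1683954)/(2251274 + (536 + 229²)) = -135810/(2251274 + (536 + 52441)) = -135810/(2251274 + 52977) = -135810/2304251 ≈ -0.058939)
p - 1*(-4036323) = -135810/2304251 - 1*(-4036323) = -135810/2304251 + 4036323 = 9300701173263/2304251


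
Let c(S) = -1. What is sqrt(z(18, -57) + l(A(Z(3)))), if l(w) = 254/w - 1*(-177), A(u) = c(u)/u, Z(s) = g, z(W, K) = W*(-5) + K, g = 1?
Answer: 4*I*sqrt(14) ≈ 14.967*I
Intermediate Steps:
z(W, K) = K - 5*W (z(W, K) = -5*W + K = K - 5*W)
Z(s) = 1
A(u) = -1/u
l(w) = 177 + 254/w (l(w) = 254/w + 177 = 177 + 254/w)
sqrt(z(18, -57) + l(A(Z(3)))) = sqrt((-57 - 5*18) + (177 + 254/((-1/1)))) = sqrt((-57 - 90) + (177 + 254/((-1*1)))) = sqrt(-147 + (177 + 254/(-1))) = sqrt(-147 + (177 + 254*(-1))) = sqrt(-147 + (177 - 254)) = sqrt(-147 - 77) = sqrt(-224) = 4*I*sqrt(14)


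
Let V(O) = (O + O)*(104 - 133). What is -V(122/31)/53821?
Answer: 7076/1668451 ≈ 0.0042411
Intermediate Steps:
V(O) = -58*O (V(O) = (2*O)*(-29) = -58*O)
-V(122/31)/53821 = -(-58)*122/31/53821 = -(-58)*122*(1/31)*(1/53821) = -(-58)*122/31*(1/53821) = -1*(-7076/31)*(1/53821) = (7076/31)*(1/53821) = 7076/1668451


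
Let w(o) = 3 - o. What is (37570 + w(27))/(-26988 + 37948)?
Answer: 18773/5480 ≈ 3.4257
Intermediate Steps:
(37570 + w(27))/(-26988 + 37948) = (37570 + (3 - 1*27))/(-26988 + 37948) = (37570 + (3 - 27))/10960 = (37570 - 24)*(1/10960) = 37546*(1/10960) = 18773/5480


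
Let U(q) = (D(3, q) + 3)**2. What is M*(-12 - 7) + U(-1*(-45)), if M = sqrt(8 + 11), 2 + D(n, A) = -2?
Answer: 1 - 19*sqrt(19) ≈ -81.819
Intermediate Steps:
D(n, A) = -4 (D(n, A) = -2 - 2 = -4)
M = sqrt(19) ≈ 4.3589
U(q) = 1 (U(q) = (-4 + 3)**2 = (-1)**2 = 1)
M*(-12 - 7) + U(-1*(-45)) = sqrt(19)*(-12 - 7) + 1 = sqrt(19)*(-19) + 1 = -19*sqrt(19) + 1 = 1 - 19*sqrt(19)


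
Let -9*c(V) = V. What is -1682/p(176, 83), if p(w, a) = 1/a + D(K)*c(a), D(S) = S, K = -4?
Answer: -1256454/27565 ≈ -45.581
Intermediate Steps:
c(V) = -V/9
p(w, a) = 1/a + 4*a/9 (p(w, a) = 1/a - (-4)*a/9 = 1/a + 4*a/9)
-1682/p(176, 83) = -1682/(1/83 + (4/9)*83) = -1682/(1/83 + 332/9) = -1682/27565/747 = -1682*747/27565 = -1256454/27565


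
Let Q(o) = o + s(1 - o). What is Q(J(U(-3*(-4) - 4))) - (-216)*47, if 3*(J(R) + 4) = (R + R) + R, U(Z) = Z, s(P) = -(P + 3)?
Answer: 10156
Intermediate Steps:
s(P) = -3 - P (s(P) = -(3 + P) = -3 - P)
J(R) = -4 + R (J(R) = -4 + ((R + R) + R)/3 = -4 + (2*R + R)/3 = -4 + (3*R)/3 = -4 + R)
Q(o) = -4 + 2*o (Q(o) = o + (-3 - (1 - o)) = o + (-3 + (-1 + o)) = o + (-4 + o) = -4 + 2*o)
Q(J(U(-3*(-4) - 4))) - (-216)*47 = (-4 + 2*(-4 + (-3*(-4) - 4))) - (-216)*47 = (-4 + 2*(-4 + (12 - 4))) - 1*(-10152) = (-4 + 2*(-4 + 8)) + 10152 = (-4 + 2*4) + 10152 = (-4 + 8) + 10152 = 4 + 10152 = 10156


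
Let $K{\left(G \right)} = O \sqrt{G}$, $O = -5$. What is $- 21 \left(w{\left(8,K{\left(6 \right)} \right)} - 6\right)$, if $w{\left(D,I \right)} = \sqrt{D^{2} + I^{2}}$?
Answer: $126 - 21 \sqrt{214} \approx -181.2$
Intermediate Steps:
$K{\left(G \right)} = - 5 \sqrt{G}$
$- 21 \left(w{\left(8,K{\left(6 \right)} \right)} - 6\right) = - 21 \left(\sqrt{8^{2} + \left(- 5 \sqrt{6}\right)^{2}} - 6\right) = - 21 \left(\sqrt{64 + 150} - 6\right) = - 21 \left(\sqrt{214} - 6\right) = - 21 \left(-6 + \sqrt{214}\right) = 126 - 21 \sqrt{214}$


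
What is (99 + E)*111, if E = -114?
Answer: -1665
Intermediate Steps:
(99 + E)*111 = (99 - 114)*111 = -15*111 = -1665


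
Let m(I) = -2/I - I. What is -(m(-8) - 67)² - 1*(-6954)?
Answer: 56039/16 ≈ 3502.4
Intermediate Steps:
m(I) = -I - 2/I
-(m(-8) - 67)² - 1*(-6954) = -((-1*(-8) - 2/(-8)) - 67)² - 1*(-6954) = -((8 - 2*(-⅛)) - 67)² + 6954 = -((8 + ¼) - 67)² + 6954 = -(33/4 - 67)² + 6954 = -(-235/4)² + 6954 = -1*55225/16 + 6954 = -55225/16 + 6954 = 56039/16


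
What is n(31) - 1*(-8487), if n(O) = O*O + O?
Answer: 9479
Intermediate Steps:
n(O) = O + O² (n(O) = O² + O = O + O²)
n(31) - 1*(-8487) = 31*(1 + 31) - 1*(-8487) = 31*32 + 8487 = 992 + 8487 = 9479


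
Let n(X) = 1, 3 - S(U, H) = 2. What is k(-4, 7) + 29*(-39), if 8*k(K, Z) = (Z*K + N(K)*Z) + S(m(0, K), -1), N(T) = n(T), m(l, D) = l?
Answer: -2267/2 ≈ -1133.5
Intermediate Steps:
S(U, H) = 1 (S(U, H) = 3 - 1*2 = 3 - 2 = 1)
N(T) = 1
k(K, Z) = 1/8 + Z/8 + K*Z/8 (k(K, Z) = ((Z*K + 1*Z) + 1)/8 = ((K*Z + Z) + 1)/8 = ((Z + K*Z) + 1)/8 = (1 + Z + K*Z)/8 = 1/8 + Z/8 + K*Z/8)
k(-4, 7) + 29*(-39) = (1/8 + (1/8)*7 + (1/8)*(-4)*7) + 29*(-39) = (1/8 + 7/8 - 7/2) - 1131 = -5/2 - 1131 = -2267/2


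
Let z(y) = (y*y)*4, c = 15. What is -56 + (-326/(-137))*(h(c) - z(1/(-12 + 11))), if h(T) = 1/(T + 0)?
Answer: -134314/2055 ≈ -65.360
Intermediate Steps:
z(y) = 4*y² (z(y) = y²*4 = 4*y²)
h(T) = 1/T
-56 + (-326/(-137))*(h(c) - z(1/(-12 + 11))) = -56 + (-326/(-137))*(1/15 - 4*(1/(-12 + 11))²) = -56 + (-326*(-1/137))*(1/15 - 4*(1/(-1))²) = -56 + 326*(1/15 - 4*(-1)²)/137 = -56 + 326*(1/15 - 4)/137 = -56 + (326/137)*(-59/15) = -56 - 19234/2055 = -134314/2055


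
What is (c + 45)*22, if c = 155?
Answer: 4400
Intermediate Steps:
(c + 45)*22 = (155 + 45)*22 = 200*22 = 4400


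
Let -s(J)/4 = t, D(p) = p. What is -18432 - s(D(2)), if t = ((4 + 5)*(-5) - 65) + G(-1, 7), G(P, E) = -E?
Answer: -18900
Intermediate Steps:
t = -117 (t = ((4 + 5)*(-5) - 65) - 1*7 = (9*(-5) - 65) - 7 = (-45 - 65) - 7 = -110 - 7 = -117)
s(J) = 468 (s(J) = -4*(-117) = 468)
-18432 - s(D(2)) = -18432 - 1*468 = -18432 - 468 = -18900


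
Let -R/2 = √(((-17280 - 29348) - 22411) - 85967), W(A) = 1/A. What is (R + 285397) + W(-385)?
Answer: 109877844/385 - 2*I*√155006 ≈ 2.854e+5 - 787.42*I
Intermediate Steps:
R = -2*I*√155006 (R = -2*√(((-17280 - 29348) - 22411) - 85967) = -2*√((-46628 - 22411) - 85967) = -2*√(-69039 - 85967) = -2*I*√155006 ≈ -787.42*I)
(R + 285397) + W(-385) = (-2*I*√155006 + 285397) + 1/(-385) = (285397 - 2*I*√155006) - 1/385 = 109877844/385 - 2*I*√155006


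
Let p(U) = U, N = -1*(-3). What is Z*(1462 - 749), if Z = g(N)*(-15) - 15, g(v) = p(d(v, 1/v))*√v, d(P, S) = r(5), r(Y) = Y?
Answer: -10695 - 53475*√3 ≈ -1.0332e+5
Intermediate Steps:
N = 3
d(P, S) = 5
g(v) = 5*√v
Z = -15 - 75*√3 (Z = (5*√3)*(-15) - 15 = -75*√3 - 15 = -15 - 75*√3 ≈ -144.90)
Z*(1462 - 749) = (-15 - 75*√3)*(1462 - 749) = (-15 - 75*√3)*713 = -10695 - 53475*√3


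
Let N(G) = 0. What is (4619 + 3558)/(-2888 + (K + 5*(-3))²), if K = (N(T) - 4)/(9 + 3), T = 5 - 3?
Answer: -73593/23876 ≈ -3.0823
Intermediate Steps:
T = 2
K = -⅓ (K = (0 - 4)/(9 + 3) = -4/12 = -4*1/12 = -⅓ ≈ -0.33333)
(4619 + 3558)/(-2888 + (K + 5*(-3))²) = (4619 + 3558)/(-2888 + (-⅓ + 5*(-3))²) = 8177/(-2888 + (-⅓ - 15)²) = 8177/(-2888 + (-46/3)²) = 8177/(-2888 + 2116/9) = 8177/(-23876/9) = 8177*(-9/23876) = -73593/23876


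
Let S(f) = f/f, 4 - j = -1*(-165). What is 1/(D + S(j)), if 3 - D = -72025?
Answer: 1/72029 ≈ 1.3883e-5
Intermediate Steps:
D = 72028 (D = 3 - 1*(-72025) = 3 + 72025 = 72028)
j = -161 (j = 4 - (-1)*(-165) = 4 - 1*165 = 4 - 165 = -161)
S(f) = 1
1/(D + S(j)) = 1/(72028 + 1) = 1/72029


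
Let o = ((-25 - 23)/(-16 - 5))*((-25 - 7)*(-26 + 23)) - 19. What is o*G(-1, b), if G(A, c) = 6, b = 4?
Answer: 8418/7 ≈ 1202.6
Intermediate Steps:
o = 1403/7 (o = (-48/(-21))*(-32*(-3)) - 19 = -48*(-1/21)*96 - 19 = (16/7)*96 - 19 = 1536/7 - 19 = 1403/7 ≈ 200.43)
o*G(-1, b) = (1403/7)*6 = 8418/7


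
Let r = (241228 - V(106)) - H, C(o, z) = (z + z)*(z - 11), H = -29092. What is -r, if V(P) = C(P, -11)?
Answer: -269836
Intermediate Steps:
C(o, z) = 2*z*(-11 + z) (C(o, z) = (2*z)*(-11 + z) = 2*z*(-11 + z))
V(P) = 484 (V(P) = 2*(-11)*(-11 - 11) = 2*(-11)*(-22) = 484)
r = 269836 (r = (241228 - 1*484) - 1*(-29092) = (241228 - 484) + 29092 = 240744 + 29092 = 269836)
-r = -1*269836 = -269836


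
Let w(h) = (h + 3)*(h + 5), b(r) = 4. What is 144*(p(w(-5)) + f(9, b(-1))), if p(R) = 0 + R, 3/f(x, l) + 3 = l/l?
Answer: -216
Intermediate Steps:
f(x, l) = -3/2 (f(x, l) = 3/(-3 + l/l) = 3/(-3 + 1) = 3/(-2) = 3*(-½) = -3/2)
w(h) = (3 + h)*(5 + h)
p(R) = R
144*(p(w(-5)) + f(9, b(-1))) = 144*((15 + (-5)² + 8*(-5)) - 3/2) = 144*((15 + 25 - 40) - 3/2) = 144*(0 - 3/2) = 144*(-3/2) = -216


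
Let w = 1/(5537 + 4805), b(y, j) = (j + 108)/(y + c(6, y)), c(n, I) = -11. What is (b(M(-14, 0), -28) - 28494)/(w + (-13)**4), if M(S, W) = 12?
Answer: -293857588/295377863 ≈ -0.99485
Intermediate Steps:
b(y, j) = (108 + j)/(-11 + y) (b(y, j) = (j + 108)/(y - 11) = (108 + j)/(-11 + y))
w = 1/10342 ≈ 9.6693e-5
(b(M(-14, 0), -28) - 28494)/(w + (-13)**4) = ((108 - 28)/(-11 + 12) - 28494)/(1/10342 + (-13)**4) = (80/1 - 28494)/(1/10342 + 28561) = (1*80 - 28494)/(295377863/10342) = (80 - 28494)*(10342/295377863) = -28414*10342/295377863 = -293857588/295377863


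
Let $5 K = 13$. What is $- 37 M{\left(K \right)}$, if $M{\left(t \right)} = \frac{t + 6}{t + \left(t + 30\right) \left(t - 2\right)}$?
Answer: $- \frac{7955}{554} \approx -14.359$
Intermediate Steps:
$K = \frac{13}{5}$ ($K = \frac{1}{5} \cdot 13 = \frac{13}{5} \approx 2.6$)
$M{\left(t \right)} = \frac{6 + t}{t + \left(-2 + t\right) \left(30 + t\right)}$ ($M{\left(t \right)} = \frac{6 + t}{t + \left(30 + t\right) \left(-2 + t\right)} = \frac{6 + t}{t + \left(-2 + t\right) \left(30 + t\right)}$)
$- 37 M{\left(K \right)} = - 37 \frac{6 + \frac{13}{5}}{-60 + \left(\frac{13}{5}\right)^{2} + 29 \cdot \frac{13}{5}} = - 37 \frac{1}{-60 + \frac{169}{25} + \frac{377}{5}} \cdot \frac{43}{5} = - 37 \frac{1}{\frac{554}{25}} \cdot \frac{43}{5} = - 37 \cdot \frac{25}{554} \cdot \frac{43}{5} = \left(-37\right) \frac{215}{554} = - \frac{7955}{554}$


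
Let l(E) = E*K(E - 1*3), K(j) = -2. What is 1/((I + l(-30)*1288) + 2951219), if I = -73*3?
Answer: 1/3028280 ≈ 3.3022e-7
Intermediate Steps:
I = -219
l(E) = -2*E (l(E) = E*(-2) = -2*E)
1/((I + l(-30)*1288) + 2951219) = 1/((-219 - 2*(-30)*1288) + 2951219) = 1/((-219 + 60*1288) + 2951219) = 1/((-219 + 77280) + 2951219) = 1/(77061 + 2951219) = 1/3028280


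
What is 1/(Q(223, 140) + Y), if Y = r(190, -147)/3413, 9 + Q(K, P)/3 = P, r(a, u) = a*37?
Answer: 3413/1348339 ≈ 0.0025313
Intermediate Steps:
r(a, u) = 37*a
Q(K, P) = -27 + 3*P
Y = 7030/3413 (Y = (37*190)/3413 = 7030*(1/3413) = 7030/3413 ≈ 2.0598)
1/(Q(223, 140) + Y) = 1/((-27 + 3*140) + 7030/3413) = 1/((-27 + 420) + 7030/3413) = 1/(393 + 7030/3413) = 1/(1348339/3413) = 3413/1348339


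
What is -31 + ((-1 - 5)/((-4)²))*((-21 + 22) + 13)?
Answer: -145/4 ≈ -36.250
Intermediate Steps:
-31 + ((-1 - 5)/((-4)²))*((-21 + 22) + 13) = -31 + (-6/16)*(1 + 13) = -31 - 6*1/16*14 = -31 - 3/8*14 = -31 - 21/4 = -145/4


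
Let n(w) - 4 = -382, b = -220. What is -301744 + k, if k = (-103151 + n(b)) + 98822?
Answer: -306451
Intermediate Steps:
n(w) = -378 (n(w) = 4 - 382 = -378)
k = -4707 (k = (-103151 - 378) + 98822 = -103529 + 98822 = -4707)
-301744 + k = -301744 - 4707 = -306451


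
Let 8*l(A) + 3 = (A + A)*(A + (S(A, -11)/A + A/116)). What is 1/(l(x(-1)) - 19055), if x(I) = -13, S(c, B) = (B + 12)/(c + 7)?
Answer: -1392/26465821 ≈ -5.2596e-5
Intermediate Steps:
S(c, B) = (12 + B)/(7 + c)
l(A) = -3/8 + A*(117*A/116 + 1/(A*(7 + A)))/4 (l(A) = -3/8 + ((A + A)*(A + (((12 - 11)/(7 + A))/A + A/116)))/8 = -3/8 + ((2*A)*(A + ((1/(7 + A))/A + A*(1/116))))/8 = -3/8 + ((2*A)*(A + (1/((7 + A)*A) + A/116)))/8 = -3/8 + ((2*A)*(A + (1/(A*(7 + A)) + A/116)))/8 = -3/8 + ((2*A)*(A + (A/116 + 1/(A*(7 + A)))))/8 = -3/8 + ((2*A)*(117*A/116 + 1/(A*(7 + A))))/8 = -3/8 + (2*A*(117*A/116 + 1/(A*(7 + A))))/8 = -3/8 + A*(117*A/116 + 1/(A*(7 + A)))/4)
1/(l(x(-1)) - 19055) = 1/((116 + 3*(-58 + 39*(-13)²)*(7 - 13))/(464*(7 - 13)) - 19055) = 1/((1/464)*(116 + 3*(-58 + 39*169)*(-6))/(-6) - 19055) = 1/((1/464)*(-⅙)*(116 + 3*(-58 + 6591)*(-6)) - 19055) = 1/((1/464)*(-⅙)*(116 + 3*6533*(-6)) - 19055) = 1/((1/464)*(-⅙)*(116 - 117594) - 19055) = 1/((1/464)*(-⅙)*(-117478) - 19055) = 1/(58739/1392 - 19055) = 1/(-26465821/1392) = -1392/26465821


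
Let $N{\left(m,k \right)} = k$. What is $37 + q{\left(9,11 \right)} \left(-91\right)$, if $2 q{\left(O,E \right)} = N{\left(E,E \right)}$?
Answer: $- \frac{927}{2} \approx -463.5$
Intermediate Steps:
$q{\left(O,E \right)} = \frac{E}{2}$
$37 + q{\left(9,11 \right)} \left(-91\right) = 37 + \frac{1}{2} \cdot 11 \left(-91\right) = 37 + \frac{11}{2} \left(-91\right) = 37 - \frac{1001}{2} = - \frac{927}{2}$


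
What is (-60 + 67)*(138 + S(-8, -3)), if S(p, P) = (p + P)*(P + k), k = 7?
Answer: 658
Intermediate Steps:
S(p, P) = (7 + P)*(P + p) (S(p, P) = (p + P)*(P + 7) = (P + p)*(7 + P) = (7 + P)*(P + p))
(-60 + 67)*(138 + S(-8, -3)) = (-60 + 67)*(138 + ((-3)**2 + 7*(-3) + 7*(-8) - 3*(-8))) = 7*(138 + (9 - 21 - 56 + 24)) = 7*(138 - 44) = 7*94 = 658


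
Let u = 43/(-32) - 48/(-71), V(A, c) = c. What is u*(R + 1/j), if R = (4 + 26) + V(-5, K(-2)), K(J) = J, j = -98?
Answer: -4161131/222656 ≈ -18.689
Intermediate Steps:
R = 28 (R = (4 + 26) - 2 = 30 - 2 = 28)
u = -1517/2272 (u = 43*(-1/32) - 48*(-1/71) = -43/32 + 48/71 = -1517/2272 ≈ -0.66769)
u*(R + 1/j) = -1517*(28 + 1/(-98))/2272 = -1517*(28 - 1/98)/2272 = -1517/2272*2743/98 = -4161131/222656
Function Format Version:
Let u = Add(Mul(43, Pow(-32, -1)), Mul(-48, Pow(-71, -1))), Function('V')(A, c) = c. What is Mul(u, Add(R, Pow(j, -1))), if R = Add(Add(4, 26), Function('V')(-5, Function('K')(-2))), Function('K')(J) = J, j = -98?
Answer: Rational(-4161131, 222656) ≈ -18.689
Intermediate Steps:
R = 28 (R = Add(Add(4, 26), -2) = Add(30, -2) = 28)
u = Rational(-1517, 2272) (u = Add(Mul(43, Rational(-1, 32)), Mul(-48, Rational(-1, 71))) = Add(Rational(-43, 32), Rational(48, 71)) = Rational(-1517, 2272) ≈ -0.66769)
Mul(u, Add(R, Pow(j, -1))) = Mul(Rational(-1517, 2272), Add(28, Pow(-98, -1))) = Mul(Rational(-1517, 2272), Add(28, Rational(-1, 98))) = Mul(Rational(-1517, 2272), Rational(2743, 98)) = Rational(-4161131, 222656)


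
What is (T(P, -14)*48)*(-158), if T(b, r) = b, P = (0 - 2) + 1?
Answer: 7584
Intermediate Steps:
P = -1 (P = -2 + 1 = -1)
(T(P, -14)*48)*(-158) = -1*48*(-158) = -48*(-158) = 7584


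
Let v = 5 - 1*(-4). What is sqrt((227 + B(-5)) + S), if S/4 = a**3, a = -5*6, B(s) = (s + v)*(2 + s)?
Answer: I*sqrt(107785) ≈ 328.31*I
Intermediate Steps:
v = 9 (v = 5 + 4 = 9)
B(s) = (2 + s)*(9 + s) (B(s) = (s + 9)*(2 + s) = (9 + s)*(2 + s) = (2 + s)*(9 + s))
a = -30
S = -108000 (S = 4*(-30)**3 = 4*(-27000) = -108000)
sqrt((227 + B(-5)) + S) = sqrt((227 + (18 + (-5)**2 + 11*(-5))) - 108000) = sqrt((227 + (18 + 25 - 55)) - 108000) = sqrt((227 - 12) - 108000) = sqrt(215 - 108000) = sqrt(-107785) = I*sqrt(107785)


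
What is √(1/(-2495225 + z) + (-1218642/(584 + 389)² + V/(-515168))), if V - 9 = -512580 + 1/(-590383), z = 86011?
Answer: I*√580314338072925728311277200085046155249/44560592628980317148 ≈ 0.54061*I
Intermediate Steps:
V = -302613204694/590383 (V = 9 + (-512580 + 1/(-590383)) = 9 + (-512580 - 1/590383) = 9 - 302618518141/590383 = -302613204694/590383 ≈ -5.1257e+5)
√(1/(-2495225 + z) + (-1218642/(584 + 389)² + V/(-515168))) = √(1/(-2495225 + 86011) + (-1218642/(584 + 389)² - 302613204694/590383/(-515168))) = √(1/(-2409214) + (-1218642/(973²) - 302613204694/590383*(-1/515168))) = √(-1/2409214 + (-1218642/946729 + 151306602347/152073214672)) = √(-1/2409214 - 42076458140942461/143972122453207888) = √(-50685667997847501721771/173429826511991394340016) = I*√580314338072925728311277200085046155249/44560592628980317148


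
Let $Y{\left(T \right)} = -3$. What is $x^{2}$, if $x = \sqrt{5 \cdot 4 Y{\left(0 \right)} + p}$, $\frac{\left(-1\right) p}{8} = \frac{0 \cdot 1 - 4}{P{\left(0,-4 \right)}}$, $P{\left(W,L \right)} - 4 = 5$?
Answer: $- \frac{508}{9} \approx -56.444$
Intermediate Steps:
$P{\left(W,L \right)} = 9$ ($P{\left(W,L \right)} = 4 + 5 = 9$)
$p = \frac{32}{9}$ ($p = - 8 \frac{0 \cdot 1 - 4}{9} = - 8 \left(0 - 4\right) \frac{1}{9} = - 8 \left(\left(-4\right) \frac{1}{9}\right) = \left(-8\right) \left(- \frac{4}{9}\right) = \frac{32}{9} \approx 3.5556$)
$x = \frac{2 i \sqrt{127}}{3}$ ($x = \sqrt{5 \cdot 4 \left(-3\right) + \frac{32}{9}} = \sqrt{20 \left(-3\right) + \frac{32}{9}} = \sqrt{-60 + \frac{32}{9}} = \sqrt{- \frac{508}{9}} = \frac{2 i \sqrt{127}}{3} \approx 7.513 i$)
$x^{2} = \left(\frac{2 i \sqrt{127}}{3}\right)^{2} = - \frac{508}{9}$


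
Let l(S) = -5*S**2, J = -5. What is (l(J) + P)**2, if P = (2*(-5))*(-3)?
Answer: 9025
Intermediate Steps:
P = 30 (P = -10*(-3) = 30)
(l(J) + P)**2 = (-5*(-5)**2 + 30)**2 = (-5*25 + 30)**2 = (-125 + 30)**2 = (-95)**2 = 9025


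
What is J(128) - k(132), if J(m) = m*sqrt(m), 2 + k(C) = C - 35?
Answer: -95 + 1024*sqrt(2) ≈ 1353.2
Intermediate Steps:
k(C) = -37 + C (k(C) = -2 + (C - 35) = -2 + (-35 + C) = -37 + C)
J(m) = m**(3/2)
J(128) - k(132) = 128**(3/2) - (-37 + 132) = 1024*sqrt(2) - 1*95 = 1024*sqrt(2) - 95 = -95 + 1024*sqrt(2)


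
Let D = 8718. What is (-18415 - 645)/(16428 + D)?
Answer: -9530/12573 ≈ -0.75797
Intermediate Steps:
(-18415 - 645)/(16428 + D) = (-18415 - 645)/(16428 + 8718) = -19060/25146 = -19060*1/25146 = -9530/12573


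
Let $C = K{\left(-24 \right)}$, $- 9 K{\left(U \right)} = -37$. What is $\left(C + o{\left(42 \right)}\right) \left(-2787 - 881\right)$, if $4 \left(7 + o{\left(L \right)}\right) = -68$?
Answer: $\frac{656572}{9} \approx 72953.0$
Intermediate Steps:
$K{\left(U \right)} = \frac{37}{9}$ ($K{\left(U \right)} = \left(- \frac{1}{9}\right) \left(-37\right) = \frac{37}{9}$)
$C = \frac{37}{9} \approx 4.1111$
$o{\left(L \right)} = -24$ ($o{\left(L \right)} = -7 + \frac{1}{4} \left(-68\right) = -7 - 17 = -24$)
$\left(C + o{\left(42 \right)}\right) \left(-2787 - 881\right) = \left(\frac{37}{9} - 24\right) \left(-2787 - 881\right) = \left(- \frac{179}{9}\right) \left(-3668\right) = \frac{656572}{9}$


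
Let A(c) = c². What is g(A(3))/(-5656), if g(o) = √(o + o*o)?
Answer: -3*√10/5656 ≈ -0.0016773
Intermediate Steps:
g(o) = √(o + o²)
g(A(3))/(-5656) = √(3²*(1 + 3²))/(-5656) = √(9*(1 + 9))*(-1/5656) = √(9*10)*(-1/5656) = √90*(-1/5656) = (3*√10)*(-1/5656) = -3*√10/5656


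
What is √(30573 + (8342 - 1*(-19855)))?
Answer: 3*√6530 ≈ 242.43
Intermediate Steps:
√(30573 + (8342 - 1*(-19855))) = √(30573 + (8342 + 19855)) = √(30573 + 28197) = √58770 = 3*√6530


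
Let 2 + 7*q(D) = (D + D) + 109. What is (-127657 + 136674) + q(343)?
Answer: 63912/7 ≈ 9130.3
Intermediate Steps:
q(D) = 107/7 + 2*D/7 (q(D) = -2/7 + ((D + D) + 109)/7 = -2/7 + (2*D + 109)/7 = -2/7 + (109 + 2*D)/7 = -2/7 + (109/7 + 2*D/7) = 107/7 + 2*D/7)
(-127657 + 136674) + q(343) = (-127657 + 136674) + (107/7 + (2/7)*343) = 9017 + (107/7 + 98) = 9017 + 793/7 = 63912/7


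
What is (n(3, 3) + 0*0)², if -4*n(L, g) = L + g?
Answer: 9/4 ≈ 2.2500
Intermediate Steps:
n(L, g) = -L/4 - g/4 (n(L, g) = -(L + g)/4 = -L/4 - g/4)
(n(3, 3) + 0*0)² = ((-¼*3 - ¼*3) + 0*0)² = ((-¾ - ¾) + 0)² = (-3/2 + 0)² = (-3/2)² = 9/4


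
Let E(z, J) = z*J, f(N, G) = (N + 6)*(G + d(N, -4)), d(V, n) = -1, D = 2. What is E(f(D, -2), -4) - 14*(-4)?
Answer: 152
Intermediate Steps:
f(N, G) = (-1 + G)*(6 + N) (f(N, G) = (N + 6)*(G - 1) = (6 + N)*(-1 + G) = (-1 + G)*(6 + N))
E(z, J) = J*z
E(f(D, -2), -4) - 14*(-4) = -4*(-6 - 1*2 + 6*(-2) - 2*2) - 14*(-4) = -4*(-6 - 2 - 12 - 4) + 56 = -4*(-24) + 56 = 96 + 56 = 152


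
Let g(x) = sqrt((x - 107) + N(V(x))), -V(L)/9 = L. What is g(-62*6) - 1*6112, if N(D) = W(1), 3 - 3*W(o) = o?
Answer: -6112 + I*sqrt(4305)/3 ≈ -6112.0 + 21.871*I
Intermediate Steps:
W(o) = 1 - o/3
V(L) = -9*L
N(D) = 2/3 (N(D) = 1 - 1/3*1 = 1 - 1/3 = 2/3)
g(x) = sqrt(-319/3 + x) (g(x) = sqrt((x - 107) + 2/3) = sqrt((-107 + x) + 2/3) = sqrt(-319/3 + x))
g(-62*6) - 1*6112 = sqrt(-957 + 9*(-62*6))/3 - 1*6112 = sqrt(-957 + 9*(-372))/3 - 6112 = sqrt(-957 - 3348)/3 - 6112 = sqrt(-4305)/3 - 6112 = (I*sqrt(4305))/3 - 6112 = I*sqrt(4305)/3 - 6112 = -6112 + I*sqrt(4305)/3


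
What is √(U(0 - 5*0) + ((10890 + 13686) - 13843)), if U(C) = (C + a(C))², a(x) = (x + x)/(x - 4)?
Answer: √10733 ≈ 103.60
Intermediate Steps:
a(x) = 2*x/(-4 + x) (a(x) = (2*x)/(-4 + x) = 2*x/(-4 + x))
U(C) = (C + 2*C/(-4 + C))²
√(U(0 - 5*0) + ((10890 + 13686) - 13843)) = √((0 - 5*0)²*(-2 + (0 - 5*0))²/(-4 + (0 - 5*0))² + ((10890 + 13686) - 13843)) = √((0 + 0)²*(-2 + (0 + 0))²/(-4 + (0 + 0))² + (24576 - 13843)) = √(0²*(-2 + 0)²/(-4 + 0)² + 10733) = √(0*(-2)²/(-4)² + 10733) = √(0*(1/16)*4 + 10733) = √(0 + 10733) = √10733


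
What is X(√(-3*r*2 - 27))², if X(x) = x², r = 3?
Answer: 2025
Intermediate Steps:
X(√(-3*r*2 - 27))² = ((√(-3*3*2 - 27))²)² = ((√(-9*2 - 27))²)² = ((√(-18 - 27))²)² = ((√(-45))²)² = ((3*I*√5)²)² = (-45)² = 2025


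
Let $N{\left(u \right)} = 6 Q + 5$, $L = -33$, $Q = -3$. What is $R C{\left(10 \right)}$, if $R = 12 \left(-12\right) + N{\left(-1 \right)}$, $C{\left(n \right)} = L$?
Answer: $5181$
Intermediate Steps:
$N{\left(u \right)} = -13$ ($N{\left(u \right)} = 6 \left(-3\right) + 5 = -18 + 5 = -13$)
$C{\left(n \right)} = -33$
$R = -157$ ($R = 12 \left(-12\right) - 13 = -144 - 13 = -157$)
$R C{\left(10 \right)} = \left(-157\right) \left(-33\right) = 5181$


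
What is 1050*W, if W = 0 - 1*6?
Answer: -6300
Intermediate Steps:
W = -6 (W = 0 - 6 = -6)
1050*W = 1050*(-6) = -6300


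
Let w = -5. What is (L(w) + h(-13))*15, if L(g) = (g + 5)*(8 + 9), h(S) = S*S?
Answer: 2535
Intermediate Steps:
h(S) = S²
L(g) = 85 + 17*g (L(g) = (5 + g)*17 = 85 + 17*g)
(L(w) + h(-13))*15 = ((85 + 17*(-5)) + (-13)²)*15 = ((85 - 85) + 169)*15 = (0 + 169)*15 = 169*15 = 2535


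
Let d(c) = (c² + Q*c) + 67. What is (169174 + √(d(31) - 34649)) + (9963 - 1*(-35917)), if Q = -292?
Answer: 215054 + I*√42673 ≈ 2.1505e+5 + 206.57*I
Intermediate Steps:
d(c) = 67 + c² - 292*c (d(c) = (c² - 292*c) + 67 = 67 + c² - 292*c)
(169174 + √(d(31) - 34649)) + (9963 - 1*(-35917)) = (169174 + √((67 + 31² - 292*31) - 34649)) + (9963 - 1*(-35917)) = (169174 + √((67 + 961 - 9052) - 34649)) + (9963 + 35917) = (169174 + √(-8024 - 34649)) + 45880 = (169174 + √(-42673)) + 45880 = (169174 + I*√42673) + 45880 = 215054 + I*√42673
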